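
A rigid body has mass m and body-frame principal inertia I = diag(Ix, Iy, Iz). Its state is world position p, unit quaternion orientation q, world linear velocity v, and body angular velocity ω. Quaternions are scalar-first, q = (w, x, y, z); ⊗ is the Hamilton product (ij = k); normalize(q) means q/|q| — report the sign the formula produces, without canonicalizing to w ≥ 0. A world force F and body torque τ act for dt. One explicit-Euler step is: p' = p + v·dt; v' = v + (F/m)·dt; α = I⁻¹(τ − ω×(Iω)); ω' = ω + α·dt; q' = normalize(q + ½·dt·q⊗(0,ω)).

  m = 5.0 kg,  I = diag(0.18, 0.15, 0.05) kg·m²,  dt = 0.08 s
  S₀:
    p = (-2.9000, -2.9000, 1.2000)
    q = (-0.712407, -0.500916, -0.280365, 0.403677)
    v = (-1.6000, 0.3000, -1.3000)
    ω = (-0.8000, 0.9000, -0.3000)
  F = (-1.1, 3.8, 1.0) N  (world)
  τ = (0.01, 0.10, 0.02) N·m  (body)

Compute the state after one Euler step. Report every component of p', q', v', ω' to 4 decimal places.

gyro term ω×Iω = (0.0270, 0.0312, 0.0216)
α = I⁻¹(τ − ω×Iω) = (-0.0944, 0.4587, -0.0320)
ω' = ω + α·dt = (-0.8076, 0.9367, -0.3026)
2q̇ = q⊗(0,ω) = (-0.0273012, 0.2907258, -1.1143827, -0.4613943)
updated quaternion q' = (-0.7126, -0.4887, -0.3245, 0.3847)
p' = p + v·dt = (-3.0280, -2.8760, 1.0960)
v' = v + a·dt = (-1.6176, 0.3608, -1.2840)

p' = (-3.0280, -2.8760, 1.0960)
q' = (-0.7126, -0.4887, -0.3245, 0.3847)
v' = (-1.6176, 0.3608, -1.2840)
ω' = (-0.8076, 0.9367, -0.3026)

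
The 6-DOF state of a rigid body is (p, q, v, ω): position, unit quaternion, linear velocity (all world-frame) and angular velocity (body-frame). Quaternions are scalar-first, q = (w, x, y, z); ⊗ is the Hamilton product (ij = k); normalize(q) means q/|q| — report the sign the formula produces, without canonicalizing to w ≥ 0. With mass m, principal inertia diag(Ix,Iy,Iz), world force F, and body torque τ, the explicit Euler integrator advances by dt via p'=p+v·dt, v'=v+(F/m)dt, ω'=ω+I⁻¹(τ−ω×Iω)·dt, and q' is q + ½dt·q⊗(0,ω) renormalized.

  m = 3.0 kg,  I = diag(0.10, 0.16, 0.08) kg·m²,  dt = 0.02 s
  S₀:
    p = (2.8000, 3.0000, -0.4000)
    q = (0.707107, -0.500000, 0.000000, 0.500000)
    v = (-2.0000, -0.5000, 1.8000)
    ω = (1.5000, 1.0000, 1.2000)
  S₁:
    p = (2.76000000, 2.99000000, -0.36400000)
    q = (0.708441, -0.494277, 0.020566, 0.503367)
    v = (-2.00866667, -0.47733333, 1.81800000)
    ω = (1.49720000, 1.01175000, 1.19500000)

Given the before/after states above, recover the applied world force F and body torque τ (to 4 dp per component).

ω₁ − ω₀ = (-0.00280000, 0.01175000, -0.00500000)
I·α + gyro = (-0.1100, 0.1300, 0.0700)
v₁ − v₀ = (-0.00866667, 0.02266667, 0.01800000)
F = m·Δv/dt = (-1.3000, 3.4000, 2.7000)

F = (-1.3000, 3.4000, 2.7000)
τ = (-0.1100, 0.1300, 0.0700)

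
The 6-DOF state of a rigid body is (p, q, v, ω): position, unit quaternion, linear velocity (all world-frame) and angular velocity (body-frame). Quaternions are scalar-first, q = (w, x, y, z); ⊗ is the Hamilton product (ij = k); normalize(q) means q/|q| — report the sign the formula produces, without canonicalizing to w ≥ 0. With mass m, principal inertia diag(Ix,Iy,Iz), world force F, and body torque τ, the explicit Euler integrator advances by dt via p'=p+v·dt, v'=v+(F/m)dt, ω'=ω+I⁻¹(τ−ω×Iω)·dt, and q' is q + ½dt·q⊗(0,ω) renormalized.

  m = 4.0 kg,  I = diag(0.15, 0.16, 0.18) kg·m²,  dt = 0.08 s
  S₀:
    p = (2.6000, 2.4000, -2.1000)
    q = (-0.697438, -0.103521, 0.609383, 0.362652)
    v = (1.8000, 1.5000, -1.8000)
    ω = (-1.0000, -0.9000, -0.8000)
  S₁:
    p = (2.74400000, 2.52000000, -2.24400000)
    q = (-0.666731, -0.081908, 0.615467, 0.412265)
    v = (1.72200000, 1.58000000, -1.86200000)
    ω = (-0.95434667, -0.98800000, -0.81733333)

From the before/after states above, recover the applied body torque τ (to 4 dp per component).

τ = (0.1000, -0.2000, -0.0300)

rate change Δω = (0.04565333, -0.08800000, -0.01733333)
applied torque τ = (0.1000, -0.2000, -0.0300)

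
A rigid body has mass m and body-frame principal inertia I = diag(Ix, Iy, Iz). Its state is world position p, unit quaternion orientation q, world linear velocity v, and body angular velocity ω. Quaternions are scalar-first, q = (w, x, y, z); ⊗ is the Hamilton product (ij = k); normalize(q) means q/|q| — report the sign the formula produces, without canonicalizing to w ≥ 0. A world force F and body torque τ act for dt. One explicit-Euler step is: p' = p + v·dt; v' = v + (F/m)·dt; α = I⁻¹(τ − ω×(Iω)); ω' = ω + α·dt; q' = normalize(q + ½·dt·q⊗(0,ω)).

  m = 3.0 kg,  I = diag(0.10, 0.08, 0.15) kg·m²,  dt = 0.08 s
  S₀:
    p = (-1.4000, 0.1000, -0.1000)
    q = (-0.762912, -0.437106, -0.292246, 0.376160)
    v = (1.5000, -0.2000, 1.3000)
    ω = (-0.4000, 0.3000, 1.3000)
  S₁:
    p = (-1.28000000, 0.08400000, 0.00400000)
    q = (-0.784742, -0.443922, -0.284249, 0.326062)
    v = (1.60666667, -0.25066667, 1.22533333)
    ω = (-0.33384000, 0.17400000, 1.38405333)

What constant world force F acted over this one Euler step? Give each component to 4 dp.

velocity change Δv = (0.10666667, -0.05066667, -0.07466667)
applied force F = (4.0000, -1.9000, -2.8000)

F = (4.0000, -1.9000, -2.8000)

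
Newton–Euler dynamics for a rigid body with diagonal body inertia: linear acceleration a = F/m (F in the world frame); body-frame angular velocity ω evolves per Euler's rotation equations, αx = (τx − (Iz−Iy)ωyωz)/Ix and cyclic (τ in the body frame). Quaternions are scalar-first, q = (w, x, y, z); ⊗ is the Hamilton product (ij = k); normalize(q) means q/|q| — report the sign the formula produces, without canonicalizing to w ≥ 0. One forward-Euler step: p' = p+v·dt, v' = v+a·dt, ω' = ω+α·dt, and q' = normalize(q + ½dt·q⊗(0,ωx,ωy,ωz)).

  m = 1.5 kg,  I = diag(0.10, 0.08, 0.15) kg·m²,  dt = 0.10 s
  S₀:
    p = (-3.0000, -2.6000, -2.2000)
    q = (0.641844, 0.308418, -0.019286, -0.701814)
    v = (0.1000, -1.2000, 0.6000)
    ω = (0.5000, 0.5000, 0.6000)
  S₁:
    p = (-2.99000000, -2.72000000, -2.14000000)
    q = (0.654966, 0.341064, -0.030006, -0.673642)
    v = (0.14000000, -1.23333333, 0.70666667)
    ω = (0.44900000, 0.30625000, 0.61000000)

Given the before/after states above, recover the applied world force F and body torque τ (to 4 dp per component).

velocity change Δv = (0.04000000, -0.03333333, 0.10666667)
F = m·Δv/dt = (0.6000, -0.5000, 1.6000)
ω₁ − ω₀ = (-0.05100000, -0.19375000, 0.01000000)
ω₀×(Iω₀) = (0.0210, -0.0150, -0.0050)
τ = I·(Δω/dt) + ω₀×(Iω₀) = (-0.0300, -0.1700, 0.0100)

F = (0.6000, -0.5000, 1.6000)
τ = (-0.0300, -0.1700, 0.0100)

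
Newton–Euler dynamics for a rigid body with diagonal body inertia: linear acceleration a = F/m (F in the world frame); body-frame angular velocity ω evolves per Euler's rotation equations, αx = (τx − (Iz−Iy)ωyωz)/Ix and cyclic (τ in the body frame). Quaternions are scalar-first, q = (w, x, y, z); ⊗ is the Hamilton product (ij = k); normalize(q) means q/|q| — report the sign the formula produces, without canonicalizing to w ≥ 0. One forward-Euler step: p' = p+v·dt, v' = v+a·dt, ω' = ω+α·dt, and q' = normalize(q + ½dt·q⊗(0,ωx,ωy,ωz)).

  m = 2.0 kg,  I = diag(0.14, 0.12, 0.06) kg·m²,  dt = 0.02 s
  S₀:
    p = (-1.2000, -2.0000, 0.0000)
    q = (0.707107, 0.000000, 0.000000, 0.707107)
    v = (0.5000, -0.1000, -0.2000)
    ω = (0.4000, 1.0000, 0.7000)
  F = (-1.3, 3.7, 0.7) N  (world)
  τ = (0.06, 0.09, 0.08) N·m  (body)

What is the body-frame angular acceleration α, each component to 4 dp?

α = (0.7286, 0.5633, 1.4667)

ω×(Iω) gyroscopic = (-0.0420, 0.0224, -0.0080)
α = I⁻¹(τ − ω×Iω) = (0.7286, 0.5633, 1.4667)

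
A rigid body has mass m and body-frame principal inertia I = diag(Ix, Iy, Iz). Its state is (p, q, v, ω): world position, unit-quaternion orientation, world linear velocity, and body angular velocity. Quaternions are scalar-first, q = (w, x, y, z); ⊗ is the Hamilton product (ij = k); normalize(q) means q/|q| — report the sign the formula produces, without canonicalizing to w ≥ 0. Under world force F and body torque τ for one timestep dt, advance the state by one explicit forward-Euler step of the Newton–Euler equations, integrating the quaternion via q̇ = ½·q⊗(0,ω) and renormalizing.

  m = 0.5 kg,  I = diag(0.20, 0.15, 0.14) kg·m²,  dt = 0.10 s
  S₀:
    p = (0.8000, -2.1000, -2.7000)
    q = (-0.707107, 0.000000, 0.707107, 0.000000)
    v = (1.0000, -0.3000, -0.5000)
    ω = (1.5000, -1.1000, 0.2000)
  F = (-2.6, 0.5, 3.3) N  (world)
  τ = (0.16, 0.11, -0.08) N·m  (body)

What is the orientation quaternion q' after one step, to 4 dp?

q' = (-0.6653, -0.0458, 0.7428, -0.0598)

Hamilton product q⊗(0,ω) = (0.7778177, -0.9192391, 0.7778177, -1.2020819)
q + ½dt·q⊗(0,ω), renormalized = (-0.6653, -0.0458, 0.7428, -0.0598)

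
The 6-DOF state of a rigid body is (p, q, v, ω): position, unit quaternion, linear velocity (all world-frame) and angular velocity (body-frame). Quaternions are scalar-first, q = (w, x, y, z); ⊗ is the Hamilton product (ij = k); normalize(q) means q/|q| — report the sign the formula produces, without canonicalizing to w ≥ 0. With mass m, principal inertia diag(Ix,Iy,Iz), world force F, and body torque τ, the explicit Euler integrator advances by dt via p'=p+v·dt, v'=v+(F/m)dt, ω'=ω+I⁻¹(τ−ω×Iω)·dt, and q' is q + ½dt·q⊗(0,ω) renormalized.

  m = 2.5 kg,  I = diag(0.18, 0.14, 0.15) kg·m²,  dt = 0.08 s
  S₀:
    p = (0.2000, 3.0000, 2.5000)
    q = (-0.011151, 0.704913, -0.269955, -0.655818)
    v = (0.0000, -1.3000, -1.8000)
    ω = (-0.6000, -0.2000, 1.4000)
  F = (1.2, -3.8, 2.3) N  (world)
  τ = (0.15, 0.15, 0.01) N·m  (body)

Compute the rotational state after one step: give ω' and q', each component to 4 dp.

angular accel α = (0.8489, 1.2514, 0.0987)
ω' = ω + α·dt = (-0.5321, -0.0999, 1.4079)
2q̇ = q⊗(0,ω) = (1.2871020, -0.5024100, -0.5911572, -0.3185670)
updated quaternion q' = (0.0403, 0.6835, -0.2930, -0.6673)

ω' = (-0.5321, -0.0999, 1.4079)
q' = (0.0403, 0.6835, -0.2930, -0.6673)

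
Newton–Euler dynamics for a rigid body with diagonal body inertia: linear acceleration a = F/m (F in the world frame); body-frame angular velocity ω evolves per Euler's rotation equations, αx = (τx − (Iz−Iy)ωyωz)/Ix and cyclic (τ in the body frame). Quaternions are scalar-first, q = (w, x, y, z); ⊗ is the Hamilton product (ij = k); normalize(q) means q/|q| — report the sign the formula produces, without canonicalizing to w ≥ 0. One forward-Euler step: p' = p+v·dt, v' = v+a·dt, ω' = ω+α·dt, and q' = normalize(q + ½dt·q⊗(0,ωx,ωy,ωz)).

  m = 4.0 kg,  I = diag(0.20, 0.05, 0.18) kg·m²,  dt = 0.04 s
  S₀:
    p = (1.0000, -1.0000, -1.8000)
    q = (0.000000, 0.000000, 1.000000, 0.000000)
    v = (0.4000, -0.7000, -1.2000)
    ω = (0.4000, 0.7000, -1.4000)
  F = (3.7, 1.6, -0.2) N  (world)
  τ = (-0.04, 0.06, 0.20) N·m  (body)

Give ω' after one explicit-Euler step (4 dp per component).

ω' = (0.4175, 0.7570, -1.3462)

precession coupling ω×(Iω) = (-0.1274, -0.0112, -0.0420)
(τ − ω×Iω)/I = (0.4370, 1.4240, 1.3444)
ω' = ω + α·dt = (0.4175, 0.7570, -1.3462)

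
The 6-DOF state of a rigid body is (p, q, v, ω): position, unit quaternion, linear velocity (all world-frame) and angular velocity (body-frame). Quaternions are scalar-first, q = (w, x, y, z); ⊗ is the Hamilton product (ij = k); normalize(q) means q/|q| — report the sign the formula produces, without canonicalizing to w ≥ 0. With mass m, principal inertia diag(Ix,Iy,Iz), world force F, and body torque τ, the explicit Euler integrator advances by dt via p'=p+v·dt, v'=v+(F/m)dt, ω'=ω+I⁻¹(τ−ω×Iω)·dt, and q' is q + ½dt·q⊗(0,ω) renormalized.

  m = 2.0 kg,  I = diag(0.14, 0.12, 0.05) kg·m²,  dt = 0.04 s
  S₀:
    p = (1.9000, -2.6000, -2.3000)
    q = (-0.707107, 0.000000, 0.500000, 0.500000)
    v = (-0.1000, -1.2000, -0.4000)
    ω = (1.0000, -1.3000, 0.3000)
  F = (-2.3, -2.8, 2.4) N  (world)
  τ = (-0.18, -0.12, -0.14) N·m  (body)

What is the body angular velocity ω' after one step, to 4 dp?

ω×(Iω) gyroscopic = (0.0273, 0.0270, 0.0260)
angular accel α = (-1.4807, -1.2250, -3.3200)
new body rate ω' = (0.9408, -1.3490, 0.1672)

ω' = (0.9408, -1.3490, 0.1672)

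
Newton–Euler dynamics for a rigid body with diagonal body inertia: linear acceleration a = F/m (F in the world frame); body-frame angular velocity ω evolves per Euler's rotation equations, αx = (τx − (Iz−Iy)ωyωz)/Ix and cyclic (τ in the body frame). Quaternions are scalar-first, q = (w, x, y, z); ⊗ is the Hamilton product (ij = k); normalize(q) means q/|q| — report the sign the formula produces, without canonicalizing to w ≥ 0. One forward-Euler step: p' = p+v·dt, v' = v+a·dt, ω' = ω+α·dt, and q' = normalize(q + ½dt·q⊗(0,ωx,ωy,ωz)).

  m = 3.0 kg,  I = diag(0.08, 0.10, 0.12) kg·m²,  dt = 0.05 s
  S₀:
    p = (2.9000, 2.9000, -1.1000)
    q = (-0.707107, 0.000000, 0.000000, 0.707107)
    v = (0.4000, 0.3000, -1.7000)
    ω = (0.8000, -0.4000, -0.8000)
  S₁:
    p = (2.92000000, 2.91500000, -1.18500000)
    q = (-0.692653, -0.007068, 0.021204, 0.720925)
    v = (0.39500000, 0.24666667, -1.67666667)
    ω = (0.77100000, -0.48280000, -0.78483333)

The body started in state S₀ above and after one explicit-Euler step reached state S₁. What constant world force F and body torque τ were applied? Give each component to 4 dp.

rate change Δω = (-0.02900000, -0.08280000, 0.01516667)
ω₀×(Iω₀) = (0.0064, 0.0256, -0.0064)
τ = I·(Δω/dt) + ω₀×(Iω₀) = (-0.0400, -0.1400, 0.0300)
velocity change Δv = (-0.00500000, -0.05333333, 0.02333333)
F = m·Δv/dt = (-0.3000, -3.2000, 1.4000)

F = (-0.3000, -3.2000, 1.4000)
τ = (-0.0400, -0.1400, 0.0300)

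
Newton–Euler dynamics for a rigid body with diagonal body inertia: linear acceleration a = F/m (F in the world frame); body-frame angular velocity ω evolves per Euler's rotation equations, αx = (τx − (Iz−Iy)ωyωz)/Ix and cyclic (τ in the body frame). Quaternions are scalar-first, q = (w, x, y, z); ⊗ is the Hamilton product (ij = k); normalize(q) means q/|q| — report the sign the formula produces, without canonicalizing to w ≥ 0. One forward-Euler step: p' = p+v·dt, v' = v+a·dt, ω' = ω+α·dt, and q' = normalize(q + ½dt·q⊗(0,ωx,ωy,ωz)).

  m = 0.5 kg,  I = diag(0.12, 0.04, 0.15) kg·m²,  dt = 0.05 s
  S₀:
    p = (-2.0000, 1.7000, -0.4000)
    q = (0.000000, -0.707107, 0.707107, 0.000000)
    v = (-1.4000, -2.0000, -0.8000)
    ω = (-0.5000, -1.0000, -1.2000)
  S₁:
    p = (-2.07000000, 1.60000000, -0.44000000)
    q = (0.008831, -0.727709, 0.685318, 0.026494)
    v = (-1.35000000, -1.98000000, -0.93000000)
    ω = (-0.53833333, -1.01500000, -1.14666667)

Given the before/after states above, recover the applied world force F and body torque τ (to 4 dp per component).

F = (0.5000, 0.2000, -1.3000)
τ = (0.0400, -0.0300, 0.1200)

ω₁ − ω₀ = (-0.03833333, -0.01500000, 0.05333333)
precession coupling = (0.1320, -0.0180, -0.0400)
applied torque τ = (0.0400, -0.0300, 0.1200)
Δv = v₁−v₀ = (0.05000000, 0.02000000, -0.13000000)
F = m·Δv/dt = (0.5000, 0.2000, -1.3000)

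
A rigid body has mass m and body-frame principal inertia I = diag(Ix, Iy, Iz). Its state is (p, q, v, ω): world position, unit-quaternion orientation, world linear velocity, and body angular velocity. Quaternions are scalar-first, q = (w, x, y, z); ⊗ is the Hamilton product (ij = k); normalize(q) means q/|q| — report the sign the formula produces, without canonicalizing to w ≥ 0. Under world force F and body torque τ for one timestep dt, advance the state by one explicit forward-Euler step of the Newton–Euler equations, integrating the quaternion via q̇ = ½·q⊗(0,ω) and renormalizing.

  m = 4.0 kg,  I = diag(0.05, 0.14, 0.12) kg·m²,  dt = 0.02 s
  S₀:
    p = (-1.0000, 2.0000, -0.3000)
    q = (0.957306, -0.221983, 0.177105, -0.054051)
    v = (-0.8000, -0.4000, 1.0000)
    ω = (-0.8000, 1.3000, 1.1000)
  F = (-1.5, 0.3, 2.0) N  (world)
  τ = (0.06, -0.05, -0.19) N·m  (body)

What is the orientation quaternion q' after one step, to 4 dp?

2q̇ = q⊗(0,ω) = (-0.3483668, -0.5007630, 1.5319199, 0.9061427)
q + ½dt·q⊗(0,ω), renormalized = (0.9537, -0.2270, 0.1924, -0.0450)

q' = (0.9537, -0.2270, 0.1924, -0.0450)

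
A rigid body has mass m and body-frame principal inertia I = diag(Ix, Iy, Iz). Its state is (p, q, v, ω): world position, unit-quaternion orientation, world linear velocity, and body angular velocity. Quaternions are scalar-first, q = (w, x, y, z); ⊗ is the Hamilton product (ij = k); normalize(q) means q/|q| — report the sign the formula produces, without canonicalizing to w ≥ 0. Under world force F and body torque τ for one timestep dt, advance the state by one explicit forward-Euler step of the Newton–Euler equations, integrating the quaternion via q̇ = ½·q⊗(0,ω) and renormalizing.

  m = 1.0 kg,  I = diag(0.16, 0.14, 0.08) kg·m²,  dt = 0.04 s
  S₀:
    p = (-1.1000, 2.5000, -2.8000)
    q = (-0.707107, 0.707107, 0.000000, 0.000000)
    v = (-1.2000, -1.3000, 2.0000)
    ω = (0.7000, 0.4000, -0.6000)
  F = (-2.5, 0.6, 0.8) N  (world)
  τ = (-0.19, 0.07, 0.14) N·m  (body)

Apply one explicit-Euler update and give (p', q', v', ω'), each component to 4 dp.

p' = (-1.1480, 2.4480, -2.7200)
q' = (-0.7169, 0.6971, 0.0028, 0.0141)
v' = (-1.3000, -1.2760, 2.0320)
ω' = (0.6489, 0.4296, -0.5272)

a = F/m = (-2.5000, 0.6000, 0.8000)
p + v·dt = (-1.1480, 2.4480, -2.7200)
v + (F/m)dt = (-1.3000, -1.2760, 2.0320)
gyro term ω×Iω = (0.0144, -0.0336, -0.0056)
angular accel α = (-1.2775, 0.7400, 1.8200)
ω' = ω + α·dt = (0.6489, 0.4296, -0.5272)
2q̇ = q⊗(0,ω) = (-0.4949749, -0.4949749, 0.1414214, 0.7071070)
q + ½dt·q⊗(0,ω), renormalized = (-0.7169, 0.6971, 0.0028, 0.0141)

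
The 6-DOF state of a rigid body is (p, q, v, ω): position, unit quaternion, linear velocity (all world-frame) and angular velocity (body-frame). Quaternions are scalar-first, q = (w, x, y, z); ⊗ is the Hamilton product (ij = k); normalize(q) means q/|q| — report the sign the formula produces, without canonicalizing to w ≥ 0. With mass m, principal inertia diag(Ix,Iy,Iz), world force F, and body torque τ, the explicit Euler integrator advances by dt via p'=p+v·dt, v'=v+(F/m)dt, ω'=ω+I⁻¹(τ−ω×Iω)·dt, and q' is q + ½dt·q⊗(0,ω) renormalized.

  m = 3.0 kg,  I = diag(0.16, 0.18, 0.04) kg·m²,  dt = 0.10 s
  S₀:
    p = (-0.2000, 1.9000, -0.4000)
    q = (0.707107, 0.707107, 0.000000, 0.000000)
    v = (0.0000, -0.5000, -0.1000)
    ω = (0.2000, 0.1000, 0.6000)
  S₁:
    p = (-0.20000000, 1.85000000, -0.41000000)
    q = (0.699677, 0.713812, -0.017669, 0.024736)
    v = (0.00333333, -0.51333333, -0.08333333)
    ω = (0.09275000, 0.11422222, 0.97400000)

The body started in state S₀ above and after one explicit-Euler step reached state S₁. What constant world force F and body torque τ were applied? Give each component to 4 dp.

rate change Δω = (-0.10725000, 0.01422222, 0.37400000)
ω₀×(Iω₀) = (-0.0084, 0.0144, 0.0004)
τ = I·(Δω/dt) + ω₀×(Iω₀) = (-0.1800, 0.0400, 0.1500)
Δv = v₁−v₀ = (0.00333333, -0.01333333, 0.01666667)
m·(v₁−v₀)/dt = (0.1000, -0.4000, 0.5000)

F = (0.1000, -0.4000, 0.5000)
τ = (-0.1800, 0.0400, 0.1500)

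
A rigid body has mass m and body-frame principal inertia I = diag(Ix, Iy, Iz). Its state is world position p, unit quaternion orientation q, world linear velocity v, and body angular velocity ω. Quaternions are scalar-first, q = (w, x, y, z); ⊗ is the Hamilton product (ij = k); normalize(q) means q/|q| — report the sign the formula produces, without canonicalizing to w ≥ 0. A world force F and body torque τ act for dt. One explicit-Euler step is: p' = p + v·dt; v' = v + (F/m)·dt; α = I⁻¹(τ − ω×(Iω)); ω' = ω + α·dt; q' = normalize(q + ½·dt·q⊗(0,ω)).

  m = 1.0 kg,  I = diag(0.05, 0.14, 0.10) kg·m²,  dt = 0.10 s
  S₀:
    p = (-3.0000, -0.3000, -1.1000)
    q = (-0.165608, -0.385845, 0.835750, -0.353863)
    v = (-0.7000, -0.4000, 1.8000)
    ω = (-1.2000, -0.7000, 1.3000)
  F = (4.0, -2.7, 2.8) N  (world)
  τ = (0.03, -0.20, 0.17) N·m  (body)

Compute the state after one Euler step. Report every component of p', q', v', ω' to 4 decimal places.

p' = (-3.0700, -0.3400, -0.9200)
q' = (-0.1359, -0.3325, 0.8839, -0.2996)
v' = (-0.3000, -0.6700, 2.0800)
ω' = (-1.2128, -0.8986, 1.3944)

precession coupling ω×(Iω) = (0.0364, 0.0780, 0.0756)
(τ − ω×Iω)/I = (-0.1280, -1.9857, 0.9440)
new body rate ω' = (-1.2128, -0.8986, 1.3944)
q⊗(0,ω) = (0.5820329, 1.0375005, 1.0421597, 1.0577011)
q + ½dt·q⊗(0,ω), renormalized = (-0.1359, -0.3325, 0.8839, -0.2996)
linear accel F/m = (4.0000, -2.7000, 2.8000)
p + v·dt = (-3.0700, -0.3400, -0.9200)
v + (F/m)dt = (-0.3000, -0.6700, 2.0800)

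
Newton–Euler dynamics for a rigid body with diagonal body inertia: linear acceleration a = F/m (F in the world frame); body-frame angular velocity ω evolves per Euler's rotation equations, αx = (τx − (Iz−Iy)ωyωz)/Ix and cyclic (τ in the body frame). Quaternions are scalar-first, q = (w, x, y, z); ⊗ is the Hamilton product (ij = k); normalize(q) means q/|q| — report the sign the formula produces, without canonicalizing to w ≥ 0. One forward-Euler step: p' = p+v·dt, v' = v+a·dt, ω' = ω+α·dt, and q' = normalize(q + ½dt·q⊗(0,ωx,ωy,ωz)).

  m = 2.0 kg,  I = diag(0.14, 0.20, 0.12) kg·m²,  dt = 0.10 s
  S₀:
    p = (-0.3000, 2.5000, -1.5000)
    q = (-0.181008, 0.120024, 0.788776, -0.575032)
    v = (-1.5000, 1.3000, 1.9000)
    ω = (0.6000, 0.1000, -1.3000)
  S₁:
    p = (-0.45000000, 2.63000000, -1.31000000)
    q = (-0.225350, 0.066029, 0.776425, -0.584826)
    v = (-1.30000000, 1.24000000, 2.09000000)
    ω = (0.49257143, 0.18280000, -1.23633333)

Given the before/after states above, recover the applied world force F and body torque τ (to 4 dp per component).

rate change Δω = (-0.10742857, 0.08280000, 0.06366667)
τ = I·(Δω/dt) + ω₀×(Iω₀) = (-0.1400, 0.1500, 0.0800)
Δv = v₁−v₀ = (0.20000000, -0.06000000, 0.19000000)
F = m·Δv/dt = (4.0000, -1.2000, 3.8000)

F = (4.0000, -1.2000, 3.8000)
τ = (-0.1400, 0.1500, 0.0800)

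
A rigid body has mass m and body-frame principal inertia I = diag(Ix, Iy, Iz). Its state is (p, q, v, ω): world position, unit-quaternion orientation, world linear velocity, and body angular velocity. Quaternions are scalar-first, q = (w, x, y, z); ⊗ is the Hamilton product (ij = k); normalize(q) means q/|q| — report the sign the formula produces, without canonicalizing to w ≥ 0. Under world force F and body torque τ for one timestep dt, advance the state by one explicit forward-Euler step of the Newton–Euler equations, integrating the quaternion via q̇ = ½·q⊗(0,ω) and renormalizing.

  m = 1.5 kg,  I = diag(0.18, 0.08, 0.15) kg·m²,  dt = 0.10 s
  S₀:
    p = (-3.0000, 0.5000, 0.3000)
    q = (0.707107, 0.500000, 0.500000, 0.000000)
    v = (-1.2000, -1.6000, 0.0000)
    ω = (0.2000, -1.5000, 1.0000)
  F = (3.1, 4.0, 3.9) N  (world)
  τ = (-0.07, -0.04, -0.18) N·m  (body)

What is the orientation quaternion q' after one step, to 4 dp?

q' = (0.7366, 0.5299, 0.4202, -0.0071)

2q̇ = q⊗(0,ω) = (0.6500000, 0.6414214, -1.5606605, -0.1428930)
updated quaternion q' = (0.7366, 0.5299, 0.4202, -0.0071)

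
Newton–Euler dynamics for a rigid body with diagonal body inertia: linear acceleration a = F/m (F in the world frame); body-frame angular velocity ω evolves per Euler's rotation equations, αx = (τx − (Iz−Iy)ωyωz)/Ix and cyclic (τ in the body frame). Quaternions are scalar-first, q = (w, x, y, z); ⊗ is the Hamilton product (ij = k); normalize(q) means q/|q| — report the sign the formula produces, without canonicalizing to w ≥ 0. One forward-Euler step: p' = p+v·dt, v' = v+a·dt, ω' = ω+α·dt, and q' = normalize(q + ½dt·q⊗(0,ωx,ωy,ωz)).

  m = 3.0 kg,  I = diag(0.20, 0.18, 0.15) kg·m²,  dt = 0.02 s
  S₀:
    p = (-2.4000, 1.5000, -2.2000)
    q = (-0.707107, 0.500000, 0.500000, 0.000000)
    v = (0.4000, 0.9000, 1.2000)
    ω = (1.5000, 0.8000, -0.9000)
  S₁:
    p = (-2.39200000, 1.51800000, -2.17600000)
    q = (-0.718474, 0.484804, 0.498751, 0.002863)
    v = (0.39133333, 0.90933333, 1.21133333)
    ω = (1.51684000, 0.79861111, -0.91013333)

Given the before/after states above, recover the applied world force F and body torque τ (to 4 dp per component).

velocity change Δv = (-0.00866667, 0.00933333, 0.01133333)
m·(v₁−v₀)/dt = (-1.3000, 1.4000, 1.7000)
ω₁ − ω₀ = (0.01684000, -0.00138889, -0.01013333)
gyro term ω₀×Iω₀ = (0.0216, -0.0675, -0.0240)
applied torque τ = (0.1900, -0.0800, -0.1000)

F = (-1.3000, 1.4000, 1.7000)
τ = (0.1900, -0.0800, -0.1000)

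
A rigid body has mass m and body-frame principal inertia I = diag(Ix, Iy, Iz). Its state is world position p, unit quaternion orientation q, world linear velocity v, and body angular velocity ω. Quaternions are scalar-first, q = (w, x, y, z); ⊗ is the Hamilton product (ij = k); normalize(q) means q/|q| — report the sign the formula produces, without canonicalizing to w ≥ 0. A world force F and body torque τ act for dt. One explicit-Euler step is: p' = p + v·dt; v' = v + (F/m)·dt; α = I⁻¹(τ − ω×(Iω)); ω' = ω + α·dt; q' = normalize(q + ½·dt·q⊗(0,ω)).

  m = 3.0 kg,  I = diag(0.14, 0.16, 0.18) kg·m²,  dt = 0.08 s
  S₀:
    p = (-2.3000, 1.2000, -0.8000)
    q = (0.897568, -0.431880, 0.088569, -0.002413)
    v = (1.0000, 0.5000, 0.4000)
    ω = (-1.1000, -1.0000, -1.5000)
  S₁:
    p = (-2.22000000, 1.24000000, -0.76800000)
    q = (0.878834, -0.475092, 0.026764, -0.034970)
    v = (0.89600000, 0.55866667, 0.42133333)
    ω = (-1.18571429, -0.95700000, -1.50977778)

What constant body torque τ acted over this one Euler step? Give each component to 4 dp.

τ = (-0.1200, 0.0200, 0.0000)

Δω = ω₁−ω₀ = (-0.08571429, 0.04300000, -0.00977778)
gyro term ω₀×Iω₀ = (0.0300, -0.0660, 0.0220)
applied torque τ = (-0.1200, 0.0200, 0.0000)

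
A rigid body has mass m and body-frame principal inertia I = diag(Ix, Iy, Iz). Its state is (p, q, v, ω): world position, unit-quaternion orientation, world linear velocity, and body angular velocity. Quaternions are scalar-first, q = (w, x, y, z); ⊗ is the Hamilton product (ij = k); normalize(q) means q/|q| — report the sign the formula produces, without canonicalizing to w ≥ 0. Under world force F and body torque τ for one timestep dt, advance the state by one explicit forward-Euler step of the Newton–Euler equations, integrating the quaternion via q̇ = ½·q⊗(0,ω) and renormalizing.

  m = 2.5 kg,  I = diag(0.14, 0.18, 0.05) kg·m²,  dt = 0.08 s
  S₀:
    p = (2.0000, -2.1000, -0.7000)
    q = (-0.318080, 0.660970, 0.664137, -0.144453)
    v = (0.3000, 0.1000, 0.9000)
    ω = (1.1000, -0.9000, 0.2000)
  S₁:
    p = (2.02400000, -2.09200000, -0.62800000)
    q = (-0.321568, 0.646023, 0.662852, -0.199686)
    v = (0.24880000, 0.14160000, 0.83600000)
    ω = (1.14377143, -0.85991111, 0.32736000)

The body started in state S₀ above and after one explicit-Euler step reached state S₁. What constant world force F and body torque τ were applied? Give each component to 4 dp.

F = (-1.6000, 1.3000, -2.0000)
τ = (0.1000, 0.1100, 0.0400)

v₁ − v₀ = (-0.05120000, 0.04160000, -0.06400000)
m·(v₁−v₀)/dt = (-1.6000, 1.3000, -2.0000)
ω₁ − ω₀ = (0.04377143, 0.04008889, 0.12736000)
precession coupling = (0.0234, 0.0198, -0.0396)
applied torque τ = (0.1000, 0.1100, 0.0400)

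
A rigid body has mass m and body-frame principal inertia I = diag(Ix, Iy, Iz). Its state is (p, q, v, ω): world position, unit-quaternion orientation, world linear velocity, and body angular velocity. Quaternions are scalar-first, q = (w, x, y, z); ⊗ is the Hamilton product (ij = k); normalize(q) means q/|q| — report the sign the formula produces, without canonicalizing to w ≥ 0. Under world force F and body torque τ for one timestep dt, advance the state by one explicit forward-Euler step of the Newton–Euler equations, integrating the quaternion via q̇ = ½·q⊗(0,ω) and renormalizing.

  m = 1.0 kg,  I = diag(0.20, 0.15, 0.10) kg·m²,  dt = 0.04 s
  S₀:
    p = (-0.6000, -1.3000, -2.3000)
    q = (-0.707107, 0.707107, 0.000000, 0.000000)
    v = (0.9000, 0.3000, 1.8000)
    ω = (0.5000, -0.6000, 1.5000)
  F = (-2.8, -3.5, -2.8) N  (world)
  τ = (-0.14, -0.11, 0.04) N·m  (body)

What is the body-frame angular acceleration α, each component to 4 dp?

α = (-0.9250, -1.2333, 0.2500)

precession coupling ω×(Iω) = (0.0450, 0.0750, 0.0150)
α = I⁻¹(τ − ω×Iω) = (-0.9250, -1.2333, 0.2500)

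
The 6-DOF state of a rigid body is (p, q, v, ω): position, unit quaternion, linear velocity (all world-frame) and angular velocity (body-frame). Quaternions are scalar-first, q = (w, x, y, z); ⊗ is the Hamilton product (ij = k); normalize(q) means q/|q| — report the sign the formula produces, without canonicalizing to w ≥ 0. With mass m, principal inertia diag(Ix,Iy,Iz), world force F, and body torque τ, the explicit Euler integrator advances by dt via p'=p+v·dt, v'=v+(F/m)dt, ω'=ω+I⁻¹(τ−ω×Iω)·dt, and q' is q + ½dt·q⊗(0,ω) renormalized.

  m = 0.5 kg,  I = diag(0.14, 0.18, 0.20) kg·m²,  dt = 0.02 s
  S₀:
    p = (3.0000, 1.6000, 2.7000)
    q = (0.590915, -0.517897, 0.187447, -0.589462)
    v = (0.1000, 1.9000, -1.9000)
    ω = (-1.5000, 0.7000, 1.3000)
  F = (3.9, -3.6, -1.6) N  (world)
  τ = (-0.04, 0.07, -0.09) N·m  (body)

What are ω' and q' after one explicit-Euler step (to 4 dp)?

ω' = (-1.5083, 0.6948, 1.2952)
q' = (0.5894, -0.5201, 0.2071, -0.5825)

angular accel α = (-0.4157, -0.2611, -0.2400)
new body rate ω' = (-1.5083, 0.6948, 1.2952)
q⊗(0,ω) = (-0.1417578, -0.2300680, 1.9710996, 0.6868321)
q + ½dt·q⊗(0,ω), renormalized = (0.5894, -0.5201, 0.2071, -0.5825)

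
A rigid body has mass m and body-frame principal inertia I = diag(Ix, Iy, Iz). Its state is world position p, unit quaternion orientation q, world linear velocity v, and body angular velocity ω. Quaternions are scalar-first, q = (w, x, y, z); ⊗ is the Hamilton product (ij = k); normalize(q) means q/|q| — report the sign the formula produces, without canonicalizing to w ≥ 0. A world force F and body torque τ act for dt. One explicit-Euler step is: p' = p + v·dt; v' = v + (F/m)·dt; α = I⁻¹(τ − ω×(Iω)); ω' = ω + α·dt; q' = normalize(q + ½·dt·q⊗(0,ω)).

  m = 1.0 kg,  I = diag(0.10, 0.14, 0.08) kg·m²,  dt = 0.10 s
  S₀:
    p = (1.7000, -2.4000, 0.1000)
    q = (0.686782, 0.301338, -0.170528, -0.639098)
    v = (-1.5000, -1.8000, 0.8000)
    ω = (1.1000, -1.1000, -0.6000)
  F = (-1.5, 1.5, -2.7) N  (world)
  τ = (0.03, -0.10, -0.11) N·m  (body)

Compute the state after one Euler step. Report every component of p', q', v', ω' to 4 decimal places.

p' = (1.5500, -2.5800, 0.1800)
q' = (0.6394, 0.3080, -0.2336, -0.6646)
v' = (-1.6500, -1.6500, 0.5300)
ω' = (1.1696, -1.1620, -0.6770)

(τ − ω×Iω)/I = (0.6960, -0.6200, -0.7700)
ω' = ω + α·dt = (1.1696, -1.1620, -0.6770)
q⊗(0,ω) = (-0.9025114, 0.1547692, -1.2776652, -0.5559602)
q' = normalize(q + ½dt·q⊗(0,ω)) = (0.6394, 0.3080, -0.2336, -0.6646)
a = (-1.5000, 1.5000, -2.7000)
p' = p + v·dt = (1.5500, -2.5800, 0.1800)
v + (F/m)dt = (-1.6500, -1.6500, 0.5300)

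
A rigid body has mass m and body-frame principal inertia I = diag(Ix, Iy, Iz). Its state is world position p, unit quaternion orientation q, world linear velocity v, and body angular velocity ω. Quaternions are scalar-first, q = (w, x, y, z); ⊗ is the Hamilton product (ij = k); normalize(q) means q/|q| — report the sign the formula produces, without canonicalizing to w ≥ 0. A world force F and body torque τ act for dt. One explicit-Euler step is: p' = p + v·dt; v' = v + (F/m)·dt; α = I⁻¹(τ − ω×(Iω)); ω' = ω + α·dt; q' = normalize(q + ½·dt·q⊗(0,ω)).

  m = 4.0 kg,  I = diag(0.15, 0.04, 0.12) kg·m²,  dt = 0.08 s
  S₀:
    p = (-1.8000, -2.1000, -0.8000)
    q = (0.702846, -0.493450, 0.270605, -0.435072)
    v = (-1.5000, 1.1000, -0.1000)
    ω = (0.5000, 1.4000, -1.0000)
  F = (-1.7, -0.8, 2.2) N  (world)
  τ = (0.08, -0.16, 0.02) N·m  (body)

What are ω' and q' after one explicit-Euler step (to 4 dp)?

ω' = (0.6024, 1.1100, -0.9353)
q' = (0.6784, -0.4647, 0.2808, -0.4950)

(τ − ω×Iω)/I = (1.2800, -3.6250, 0.8083)
new body rate ω' = (0.6024, 1.1100, -0.9353)
2q̇ = q⊗(0,ω) = (-0.5671940, 0.6899188, 0.2729984, -1.5289785)
updated quaternion q' = (0.6784, -0.4647, 0.2808, -0.4950)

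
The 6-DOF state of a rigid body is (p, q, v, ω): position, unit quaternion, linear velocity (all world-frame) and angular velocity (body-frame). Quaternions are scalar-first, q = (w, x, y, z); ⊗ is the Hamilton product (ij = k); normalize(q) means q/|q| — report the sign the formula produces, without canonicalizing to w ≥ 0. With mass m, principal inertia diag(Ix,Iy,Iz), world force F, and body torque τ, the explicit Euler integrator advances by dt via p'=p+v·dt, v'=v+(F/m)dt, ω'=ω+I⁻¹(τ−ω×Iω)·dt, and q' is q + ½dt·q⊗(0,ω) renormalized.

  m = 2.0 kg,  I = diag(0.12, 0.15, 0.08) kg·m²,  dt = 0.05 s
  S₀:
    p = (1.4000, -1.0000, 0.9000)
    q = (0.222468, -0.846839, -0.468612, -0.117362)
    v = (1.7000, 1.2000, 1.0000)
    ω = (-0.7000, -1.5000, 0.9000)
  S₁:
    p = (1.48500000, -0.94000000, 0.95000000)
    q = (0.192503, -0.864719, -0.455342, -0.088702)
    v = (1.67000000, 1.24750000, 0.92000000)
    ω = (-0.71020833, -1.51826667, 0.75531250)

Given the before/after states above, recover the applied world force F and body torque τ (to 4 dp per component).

rate change Δω = (-0.01020833, -0.01826667, -0.14468750)
I·α + gyro = (0.0700, -0.0800, -0.2000)
velocity change Δv = (-0.03000000, 0.04750000, -0.08000000)
applied force F = (-1.2000, 1.9000, -3.2000)

F = (-1.2000, 1.9000, -3.2000)
τ = (0.0700, -0.0800, -0.2000)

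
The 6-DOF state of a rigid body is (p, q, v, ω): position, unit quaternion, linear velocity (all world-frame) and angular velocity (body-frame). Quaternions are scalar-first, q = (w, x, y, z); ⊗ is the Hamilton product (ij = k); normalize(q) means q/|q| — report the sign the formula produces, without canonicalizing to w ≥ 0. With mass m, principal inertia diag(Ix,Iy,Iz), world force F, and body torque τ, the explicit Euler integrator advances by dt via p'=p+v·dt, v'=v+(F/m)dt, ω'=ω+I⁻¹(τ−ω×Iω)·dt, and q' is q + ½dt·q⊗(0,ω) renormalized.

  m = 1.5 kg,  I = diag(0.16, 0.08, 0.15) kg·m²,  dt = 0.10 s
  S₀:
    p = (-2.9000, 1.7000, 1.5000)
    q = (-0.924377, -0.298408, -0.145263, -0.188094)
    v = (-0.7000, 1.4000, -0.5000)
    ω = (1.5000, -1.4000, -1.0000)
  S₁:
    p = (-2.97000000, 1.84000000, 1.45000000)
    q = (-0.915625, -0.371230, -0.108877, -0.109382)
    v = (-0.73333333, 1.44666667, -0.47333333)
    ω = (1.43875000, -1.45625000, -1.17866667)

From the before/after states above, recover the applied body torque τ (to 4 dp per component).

Δω = ω₁−ω₀ = (-0.06125000, -0.05625000, -0.17866667)
gyro term ω₀×Iω₀ = (0.0980, -0.0150, 0.1680)
τ = I·(Δω/dt) + ω₀×(Iω₀) = (0.0000, -0.0600, -0.1000)

τ = (0.0000, -0.0600, -0.1000)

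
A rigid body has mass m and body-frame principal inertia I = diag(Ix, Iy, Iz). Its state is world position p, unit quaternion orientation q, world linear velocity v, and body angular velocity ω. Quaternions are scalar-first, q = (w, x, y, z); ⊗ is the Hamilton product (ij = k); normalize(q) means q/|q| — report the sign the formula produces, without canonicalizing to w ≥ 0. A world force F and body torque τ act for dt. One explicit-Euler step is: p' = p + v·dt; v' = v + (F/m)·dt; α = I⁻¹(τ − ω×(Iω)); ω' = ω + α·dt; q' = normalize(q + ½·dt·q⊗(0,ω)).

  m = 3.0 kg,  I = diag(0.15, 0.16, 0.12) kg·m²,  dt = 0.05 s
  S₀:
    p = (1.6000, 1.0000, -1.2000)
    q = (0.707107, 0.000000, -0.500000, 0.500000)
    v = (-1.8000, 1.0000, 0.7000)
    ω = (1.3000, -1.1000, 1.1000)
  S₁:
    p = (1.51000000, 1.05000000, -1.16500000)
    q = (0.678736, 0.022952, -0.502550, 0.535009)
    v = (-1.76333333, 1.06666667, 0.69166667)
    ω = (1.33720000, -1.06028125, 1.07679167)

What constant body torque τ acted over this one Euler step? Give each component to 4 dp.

τ = (0.1600, 0.1700, -0.0700)

rate change Δω = (0.03720000, 0.03971875, -0.02320833)
ω₀×(Iω₀) = (0.0484, 0.0429, -0.0143)
I·α + gyro = (0.1600, 0.1700, -0.0700)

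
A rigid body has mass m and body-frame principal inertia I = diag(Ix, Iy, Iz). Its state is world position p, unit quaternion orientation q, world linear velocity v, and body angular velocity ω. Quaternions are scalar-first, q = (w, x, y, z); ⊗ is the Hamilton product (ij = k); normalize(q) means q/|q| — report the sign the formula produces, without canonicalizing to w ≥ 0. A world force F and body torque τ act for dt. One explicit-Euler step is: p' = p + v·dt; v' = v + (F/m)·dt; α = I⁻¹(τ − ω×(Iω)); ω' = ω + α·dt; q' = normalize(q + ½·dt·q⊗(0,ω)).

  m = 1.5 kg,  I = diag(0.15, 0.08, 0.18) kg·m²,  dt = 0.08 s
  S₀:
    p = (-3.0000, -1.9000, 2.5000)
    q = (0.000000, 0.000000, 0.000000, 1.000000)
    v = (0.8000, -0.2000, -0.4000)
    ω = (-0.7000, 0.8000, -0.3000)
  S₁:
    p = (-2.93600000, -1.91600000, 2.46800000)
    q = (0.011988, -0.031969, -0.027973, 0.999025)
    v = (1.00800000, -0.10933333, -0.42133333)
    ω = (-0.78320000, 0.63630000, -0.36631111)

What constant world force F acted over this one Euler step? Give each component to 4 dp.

F = (3.9000, 1.7000, -0.4000)

Δv = v₁−v₀ = (0.20800000, 0.09066667, -0.02133333)
F = m·Δv/dt = (3.9000, 1.7000, -0.4000)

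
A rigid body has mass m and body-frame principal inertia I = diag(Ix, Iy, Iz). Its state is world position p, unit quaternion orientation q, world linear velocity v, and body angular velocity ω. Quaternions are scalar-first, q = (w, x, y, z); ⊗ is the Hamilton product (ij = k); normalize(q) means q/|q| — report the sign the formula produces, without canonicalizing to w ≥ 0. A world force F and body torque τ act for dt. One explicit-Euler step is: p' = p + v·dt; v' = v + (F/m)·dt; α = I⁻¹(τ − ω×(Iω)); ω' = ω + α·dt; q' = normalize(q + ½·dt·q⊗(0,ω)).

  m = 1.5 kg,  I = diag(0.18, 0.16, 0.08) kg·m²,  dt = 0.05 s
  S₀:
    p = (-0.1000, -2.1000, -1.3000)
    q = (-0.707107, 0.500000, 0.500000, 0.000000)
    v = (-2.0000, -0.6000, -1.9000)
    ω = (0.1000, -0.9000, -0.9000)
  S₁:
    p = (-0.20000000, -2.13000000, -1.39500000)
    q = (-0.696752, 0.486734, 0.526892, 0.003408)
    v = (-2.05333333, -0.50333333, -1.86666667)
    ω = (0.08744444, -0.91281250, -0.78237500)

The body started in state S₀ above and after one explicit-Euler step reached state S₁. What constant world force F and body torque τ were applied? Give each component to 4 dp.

F = (-1.6000, 2.9000, 1.0000)
τ = (-0.1100, -0.0500, 0.1900)

Δv = v₁−v₀ = (-0.05333333, 0.09666667, 0.03333333)
applied force F = (-1.6000, 2.9000, 1.0000)
ω₁ − ω₀ = (-0.01255556, -0.01281250, 0.11762500)
ω₀×(Iω₀) = (-0.0648, -0.0090, 0.0018)
applied torque τ = (-0.1100, -0.0500, 0.1900)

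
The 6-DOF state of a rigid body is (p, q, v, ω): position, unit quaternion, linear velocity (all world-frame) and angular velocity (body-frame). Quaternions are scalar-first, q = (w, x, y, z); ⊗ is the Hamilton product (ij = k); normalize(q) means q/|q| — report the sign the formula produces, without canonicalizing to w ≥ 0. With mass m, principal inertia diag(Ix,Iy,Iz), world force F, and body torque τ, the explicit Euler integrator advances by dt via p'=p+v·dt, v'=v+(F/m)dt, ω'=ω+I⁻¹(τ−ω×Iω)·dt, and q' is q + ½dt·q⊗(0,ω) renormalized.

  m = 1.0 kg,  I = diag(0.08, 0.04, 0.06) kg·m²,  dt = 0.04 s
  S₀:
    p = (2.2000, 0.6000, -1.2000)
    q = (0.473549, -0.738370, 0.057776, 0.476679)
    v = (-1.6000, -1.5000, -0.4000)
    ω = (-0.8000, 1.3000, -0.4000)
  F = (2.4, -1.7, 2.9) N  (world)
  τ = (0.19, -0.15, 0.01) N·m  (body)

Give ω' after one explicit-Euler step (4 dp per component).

ω' = (-0.6998, 1.1436, -0.4211)

precession coupling ω×(Iω) = (-0.0104, 0.0064, 0.0416)
α = I⁻¹(τ − ω×Iω) = (2.5050, -3.9100, -0.5267)
ω + α·dt = (-0.6998, 1.1436, -0.4211)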